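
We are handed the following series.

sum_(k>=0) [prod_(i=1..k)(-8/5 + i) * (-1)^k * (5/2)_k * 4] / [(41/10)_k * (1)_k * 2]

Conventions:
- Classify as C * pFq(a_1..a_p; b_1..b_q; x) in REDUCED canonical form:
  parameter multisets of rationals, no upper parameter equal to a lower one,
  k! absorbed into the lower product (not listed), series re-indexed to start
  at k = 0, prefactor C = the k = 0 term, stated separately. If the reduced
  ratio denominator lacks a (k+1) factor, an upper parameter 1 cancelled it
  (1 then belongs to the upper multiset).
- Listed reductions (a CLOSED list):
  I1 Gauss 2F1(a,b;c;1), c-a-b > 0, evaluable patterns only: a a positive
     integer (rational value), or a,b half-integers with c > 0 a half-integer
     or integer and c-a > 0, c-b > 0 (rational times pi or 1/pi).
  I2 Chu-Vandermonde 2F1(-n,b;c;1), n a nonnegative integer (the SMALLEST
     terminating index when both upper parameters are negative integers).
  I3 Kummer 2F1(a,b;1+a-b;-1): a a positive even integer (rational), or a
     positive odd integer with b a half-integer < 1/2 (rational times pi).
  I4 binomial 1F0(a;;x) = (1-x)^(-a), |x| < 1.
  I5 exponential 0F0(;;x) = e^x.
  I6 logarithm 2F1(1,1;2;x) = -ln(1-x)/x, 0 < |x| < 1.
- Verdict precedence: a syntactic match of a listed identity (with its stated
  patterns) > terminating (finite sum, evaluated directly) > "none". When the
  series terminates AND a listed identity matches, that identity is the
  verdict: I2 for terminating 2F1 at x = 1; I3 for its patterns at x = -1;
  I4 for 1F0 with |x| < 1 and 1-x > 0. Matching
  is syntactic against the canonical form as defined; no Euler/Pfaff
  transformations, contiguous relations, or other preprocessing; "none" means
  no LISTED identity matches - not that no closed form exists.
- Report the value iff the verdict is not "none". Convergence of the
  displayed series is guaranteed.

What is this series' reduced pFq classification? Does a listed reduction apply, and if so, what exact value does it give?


Classification (C = 2): 2F1 with upper {-3/5, 5/2}, lower {41/10}, argument x = -1. Verdict: none. A 2F1 with upper {-3/5, 5/2} fits none of I1-I6 at x = -1; the sum runs forever.

First insight: t_0 = 2 here, and (1)_k (prefactor 2) is k! itself.
Adjacent-term ratio: r(k) = (-1) * (k-3/5) (k+5/2) / [(k+41/10) (k+1)] ; factor over Q: parameters, x = (-1), and C = 2.


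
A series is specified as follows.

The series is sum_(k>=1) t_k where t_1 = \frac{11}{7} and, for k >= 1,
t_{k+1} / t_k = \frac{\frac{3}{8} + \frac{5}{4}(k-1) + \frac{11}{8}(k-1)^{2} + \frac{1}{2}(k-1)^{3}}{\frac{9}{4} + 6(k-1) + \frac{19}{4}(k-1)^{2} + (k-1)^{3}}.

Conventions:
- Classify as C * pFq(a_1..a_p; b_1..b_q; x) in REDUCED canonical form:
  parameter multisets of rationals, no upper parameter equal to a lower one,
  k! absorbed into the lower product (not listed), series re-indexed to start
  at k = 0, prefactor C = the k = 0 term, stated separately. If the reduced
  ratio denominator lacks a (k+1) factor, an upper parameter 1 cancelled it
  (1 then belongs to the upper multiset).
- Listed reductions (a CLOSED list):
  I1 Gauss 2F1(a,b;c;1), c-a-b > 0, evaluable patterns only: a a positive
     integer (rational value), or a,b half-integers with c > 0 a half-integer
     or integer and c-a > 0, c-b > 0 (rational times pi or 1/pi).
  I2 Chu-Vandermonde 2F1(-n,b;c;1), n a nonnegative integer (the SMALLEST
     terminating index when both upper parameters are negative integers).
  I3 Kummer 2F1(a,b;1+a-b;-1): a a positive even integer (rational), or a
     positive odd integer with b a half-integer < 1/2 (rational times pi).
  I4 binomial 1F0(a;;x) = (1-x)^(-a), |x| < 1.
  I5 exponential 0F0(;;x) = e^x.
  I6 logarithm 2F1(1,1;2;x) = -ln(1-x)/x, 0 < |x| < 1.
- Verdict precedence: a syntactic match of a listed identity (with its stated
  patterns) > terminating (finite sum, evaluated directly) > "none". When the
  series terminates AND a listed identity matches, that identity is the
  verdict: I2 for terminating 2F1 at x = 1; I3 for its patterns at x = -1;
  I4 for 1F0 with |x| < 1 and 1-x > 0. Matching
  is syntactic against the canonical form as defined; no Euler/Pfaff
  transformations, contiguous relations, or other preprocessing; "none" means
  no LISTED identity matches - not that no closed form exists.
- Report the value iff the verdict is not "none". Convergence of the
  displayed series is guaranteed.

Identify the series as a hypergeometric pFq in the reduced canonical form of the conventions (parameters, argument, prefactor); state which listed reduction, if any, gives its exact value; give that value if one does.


Key observation: t_0 = \frac{11}{7} here, and the parameter 3/4 appears in both the upper and lower lists and cancels.
Ratio: r(k) = \frac{1}{2} * (k+1) (k+1) / [(k+3) (k+1)] - rational; roots negated = parameters, x = \frac{1}{2}, C = \frac{11}{7}.

With C = \frac{11}{7}: the canonical form is 2F1(1, 1; 3; \frac{1}{2}). Verdict: none. Every listed pattern misses the 2F1 form at \frac{1}{2}, upper {1, 1}.


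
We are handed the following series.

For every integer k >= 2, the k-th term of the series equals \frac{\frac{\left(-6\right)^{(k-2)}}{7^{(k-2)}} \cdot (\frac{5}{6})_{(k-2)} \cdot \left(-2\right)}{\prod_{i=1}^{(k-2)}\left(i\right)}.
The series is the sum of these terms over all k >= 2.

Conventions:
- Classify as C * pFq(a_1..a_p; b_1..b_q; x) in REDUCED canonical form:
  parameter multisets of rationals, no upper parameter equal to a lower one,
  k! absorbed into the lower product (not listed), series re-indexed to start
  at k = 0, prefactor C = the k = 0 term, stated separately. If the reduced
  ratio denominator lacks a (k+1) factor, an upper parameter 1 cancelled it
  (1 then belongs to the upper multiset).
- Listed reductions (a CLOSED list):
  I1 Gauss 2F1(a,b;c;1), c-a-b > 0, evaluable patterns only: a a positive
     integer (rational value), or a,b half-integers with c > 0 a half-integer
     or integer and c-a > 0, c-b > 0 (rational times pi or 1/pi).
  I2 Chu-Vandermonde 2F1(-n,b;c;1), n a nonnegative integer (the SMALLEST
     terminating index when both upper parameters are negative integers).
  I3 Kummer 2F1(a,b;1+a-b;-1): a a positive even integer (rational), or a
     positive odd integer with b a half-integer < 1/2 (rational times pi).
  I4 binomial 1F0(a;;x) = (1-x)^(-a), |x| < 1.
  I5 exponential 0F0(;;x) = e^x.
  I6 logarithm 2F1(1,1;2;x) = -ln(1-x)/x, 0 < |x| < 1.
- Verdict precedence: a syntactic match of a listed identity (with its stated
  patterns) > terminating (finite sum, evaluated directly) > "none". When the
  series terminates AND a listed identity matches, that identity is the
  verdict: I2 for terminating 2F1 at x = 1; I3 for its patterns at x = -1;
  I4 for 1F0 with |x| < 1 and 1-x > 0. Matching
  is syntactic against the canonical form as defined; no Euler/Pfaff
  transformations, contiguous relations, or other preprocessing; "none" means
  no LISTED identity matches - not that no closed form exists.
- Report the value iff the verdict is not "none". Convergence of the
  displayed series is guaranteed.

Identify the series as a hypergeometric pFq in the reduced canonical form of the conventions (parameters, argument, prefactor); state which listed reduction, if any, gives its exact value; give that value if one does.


With C = -2: the canonical form is 1F0(\frac{5}{6}; -; -\frac{6}{7}). Verdict (x = -\frac{6}{7}): binomial (I4) applies (the 1F0 binomial series: exponent -5/6, x = -\frac{6}{7}). Sum: \left(-2\right) \cdot \left(\frac{13}{7}\right)^{-\frac{5}{6}}.

The tell: t_0 being -2, the product of the first k integers (C = -2, x = -6/7) is k!.
Step ratio: r(k) = -\frac{6}{7} * (k+\frac{5}{6}) / [(k+1)] - rational in k. x = -\frac{6}{7}; t_0 = -2; negate the roots.


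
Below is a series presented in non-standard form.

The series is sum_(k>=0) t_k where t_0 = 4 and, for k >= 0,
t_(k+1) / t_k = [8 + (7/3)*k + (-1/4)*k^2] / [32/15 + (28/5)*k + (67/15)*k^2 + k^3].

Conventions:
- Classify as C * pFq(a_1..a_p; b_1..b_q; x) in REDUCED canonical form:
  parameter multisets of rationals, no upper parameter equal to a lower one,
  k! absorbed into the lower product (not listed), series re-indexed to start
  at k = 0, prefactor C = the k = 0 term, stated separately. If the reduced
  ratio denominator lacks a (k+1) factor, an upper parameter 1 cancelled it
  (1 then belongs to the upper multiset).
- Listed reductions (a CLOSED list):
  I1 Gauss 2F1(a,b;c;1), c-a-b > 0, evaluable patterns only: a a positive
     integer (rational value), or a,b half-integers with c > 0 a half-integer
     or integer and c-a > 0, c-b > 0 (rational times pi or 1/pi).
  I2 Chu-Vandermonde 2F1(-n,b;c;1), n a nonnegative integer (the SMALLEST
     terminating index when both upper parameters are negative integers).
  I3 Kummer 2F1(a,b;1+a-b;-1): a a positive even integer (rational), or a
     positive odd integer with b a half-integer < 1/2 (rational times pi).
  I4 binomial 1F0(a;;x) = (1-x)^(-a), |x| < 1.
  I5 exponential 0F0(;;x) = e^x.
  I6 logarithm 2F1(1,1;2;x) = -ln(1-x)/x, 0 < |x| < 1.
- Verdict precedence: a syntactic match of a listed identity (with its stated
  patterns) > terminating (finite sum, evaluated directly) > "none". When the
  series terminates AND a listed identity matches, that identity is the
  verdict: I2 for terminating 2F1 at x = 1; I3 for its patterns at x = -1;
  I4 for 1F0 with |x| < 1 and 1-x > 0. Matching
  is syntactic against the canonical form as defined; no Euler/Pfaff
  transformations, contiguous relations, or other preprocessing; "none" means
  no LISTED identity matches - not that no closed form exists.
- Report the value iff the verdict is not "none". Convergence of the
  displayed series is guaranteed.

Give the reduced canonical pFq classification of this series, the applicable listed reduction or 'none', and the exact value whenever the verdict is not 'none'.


Structural cue: t_0 being 4, the expanded ratio factors over Q; prefactor 4, roots give parameters.
Ratio: r(k) = (-1/4) * (k-12) / [(k+4/5) (k+1)] - poly over poly, x = (-1/4) from leading terms; C = 4 at k = 0.

With C = 4: the canonical form is 1F1(-12; 4/5; -1/4). Verdict: terminating (-12 upstairs). 13 nonzero terms in all; added directly. Hence: 8763386495061741348804961/254619308103492062674944.


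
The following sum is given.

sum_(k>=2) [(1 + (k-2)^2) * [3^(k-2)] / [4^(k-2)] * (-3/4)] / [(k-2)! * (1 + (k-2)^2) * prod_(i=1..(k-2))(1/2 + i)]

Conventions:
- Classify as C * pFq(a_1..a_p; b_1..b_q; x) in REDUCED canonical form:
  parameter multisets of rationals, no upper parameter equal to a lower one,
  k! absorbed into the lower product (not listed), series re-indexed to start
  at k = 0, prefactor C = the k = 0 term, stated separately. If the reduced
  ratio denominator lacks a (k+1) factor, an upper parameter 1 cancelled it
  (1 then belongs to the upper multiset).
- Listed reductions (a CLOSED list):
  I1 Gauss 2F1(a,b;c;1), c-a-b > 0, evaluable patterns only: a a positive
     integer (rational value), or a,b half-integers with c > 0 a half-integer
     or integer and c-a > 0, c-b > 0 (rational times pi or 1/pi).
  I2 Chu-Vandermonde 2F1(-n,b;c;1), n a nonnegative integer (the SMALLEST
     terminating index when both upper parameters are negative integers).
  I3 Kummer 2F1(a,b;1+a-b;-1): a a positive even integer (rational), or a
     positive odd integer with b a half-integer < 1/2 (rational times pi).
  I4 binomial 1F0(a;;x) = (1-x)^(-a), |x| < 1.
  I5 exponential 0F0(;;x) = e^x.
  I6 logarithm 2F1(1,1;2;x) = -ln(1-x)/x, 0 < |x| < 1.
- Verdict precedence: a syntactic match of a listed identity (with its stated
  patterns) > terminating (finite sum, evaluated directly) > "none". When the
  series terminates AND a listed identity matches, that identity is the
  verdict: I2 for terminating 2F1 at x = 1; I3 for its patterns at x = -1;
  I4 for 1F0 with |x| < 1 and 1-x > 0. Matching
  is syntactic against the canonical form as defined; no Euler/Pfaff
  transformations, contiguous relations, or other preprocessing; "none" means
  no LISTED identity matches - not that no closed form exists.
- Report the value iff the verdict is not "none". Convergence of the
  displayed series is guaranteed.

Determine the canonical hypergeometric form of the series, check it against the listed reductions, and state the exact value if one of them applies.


Key step: from the first term -3/4: the two geometric factors (C = -3/4) combine into one argument.
Term ratio: r(k) = (3/4) * 1 / [(k+3/2) (k+1)] - rational; roots negated = parameters, x = (3/4), C = -3/4.

With C = -3/4: the canonical form is 0F1(-; 3/2; 3/4). Verdict: none (x = 3/4): each listed identity misses the multisets {-} ; {3/2}.


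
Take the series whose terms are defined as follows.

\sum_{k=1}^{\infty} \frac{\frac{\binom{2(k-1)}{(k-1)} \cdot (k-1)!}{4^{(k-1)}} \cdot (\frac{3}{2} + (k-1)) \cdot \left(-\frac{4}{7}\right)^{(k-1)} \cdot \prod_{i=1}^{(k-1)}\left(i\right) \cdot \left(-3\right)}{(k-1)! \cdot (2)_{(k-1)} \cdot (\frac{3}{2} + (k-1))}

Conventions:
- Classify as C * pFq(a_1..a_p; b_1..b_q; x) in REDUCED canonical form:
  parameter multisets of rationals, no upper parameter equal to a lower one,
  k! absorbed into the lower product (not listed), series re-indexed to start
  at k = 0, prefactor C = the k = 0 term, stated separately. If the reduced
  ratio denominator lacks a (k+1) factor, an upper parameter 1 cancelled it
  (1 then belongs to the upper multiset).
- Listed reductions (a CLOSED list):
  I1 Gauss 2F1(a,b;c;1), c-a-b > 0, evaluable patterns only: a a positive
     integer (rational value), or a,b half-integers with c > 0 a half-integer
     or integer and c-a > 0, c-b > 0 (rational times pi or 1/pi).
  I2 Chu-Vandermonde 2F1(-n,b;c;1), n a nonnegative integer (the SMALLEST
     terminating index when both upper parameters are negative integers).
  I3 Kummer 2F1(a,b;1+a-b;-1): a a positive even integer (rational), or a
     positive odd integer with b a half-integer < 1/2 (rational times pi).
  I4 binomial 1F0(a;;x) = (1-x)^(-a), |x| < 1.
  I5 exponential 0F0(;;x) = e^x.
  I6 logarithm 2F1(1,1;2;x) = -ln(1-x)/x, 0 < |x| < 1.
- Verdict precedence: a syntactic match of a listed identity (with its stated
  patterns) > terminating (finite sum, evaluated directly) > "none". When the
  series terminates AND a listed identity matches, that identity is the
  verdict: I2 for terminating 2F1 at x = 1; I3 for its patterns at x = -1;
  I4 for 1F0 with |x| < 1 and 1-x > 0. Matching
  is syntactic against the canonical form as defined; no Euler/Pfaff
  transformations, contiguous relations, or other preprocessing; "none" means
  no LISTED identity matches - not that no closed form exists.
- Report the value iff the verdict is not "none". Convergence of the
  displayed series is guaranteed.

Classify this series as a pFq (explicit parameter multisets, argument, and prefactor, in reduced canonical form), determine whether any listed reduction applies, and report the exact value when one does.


This is -3 * 2F1(\frac{1}{2}, 1; 2; -\frac{4}{7}) in reduced canonical form. Verdict: none. No listed pattern accepts 2F1(\frac{1}{2}, 1; 2; -\frac{4}{7}).

Key observation: from the first term -3: C(2k,k) (C = -3, x = -4/7) equals 4^k (1/2)_k / k!.
Adjacent-term ratio: r(k) = -\frac{4}{7} * (k+\frac{1}{2}) (k+1) / [(k+2) (k+1)] - rational; roots negated = parameters, x = -\frac{4}{7}, C = -3.


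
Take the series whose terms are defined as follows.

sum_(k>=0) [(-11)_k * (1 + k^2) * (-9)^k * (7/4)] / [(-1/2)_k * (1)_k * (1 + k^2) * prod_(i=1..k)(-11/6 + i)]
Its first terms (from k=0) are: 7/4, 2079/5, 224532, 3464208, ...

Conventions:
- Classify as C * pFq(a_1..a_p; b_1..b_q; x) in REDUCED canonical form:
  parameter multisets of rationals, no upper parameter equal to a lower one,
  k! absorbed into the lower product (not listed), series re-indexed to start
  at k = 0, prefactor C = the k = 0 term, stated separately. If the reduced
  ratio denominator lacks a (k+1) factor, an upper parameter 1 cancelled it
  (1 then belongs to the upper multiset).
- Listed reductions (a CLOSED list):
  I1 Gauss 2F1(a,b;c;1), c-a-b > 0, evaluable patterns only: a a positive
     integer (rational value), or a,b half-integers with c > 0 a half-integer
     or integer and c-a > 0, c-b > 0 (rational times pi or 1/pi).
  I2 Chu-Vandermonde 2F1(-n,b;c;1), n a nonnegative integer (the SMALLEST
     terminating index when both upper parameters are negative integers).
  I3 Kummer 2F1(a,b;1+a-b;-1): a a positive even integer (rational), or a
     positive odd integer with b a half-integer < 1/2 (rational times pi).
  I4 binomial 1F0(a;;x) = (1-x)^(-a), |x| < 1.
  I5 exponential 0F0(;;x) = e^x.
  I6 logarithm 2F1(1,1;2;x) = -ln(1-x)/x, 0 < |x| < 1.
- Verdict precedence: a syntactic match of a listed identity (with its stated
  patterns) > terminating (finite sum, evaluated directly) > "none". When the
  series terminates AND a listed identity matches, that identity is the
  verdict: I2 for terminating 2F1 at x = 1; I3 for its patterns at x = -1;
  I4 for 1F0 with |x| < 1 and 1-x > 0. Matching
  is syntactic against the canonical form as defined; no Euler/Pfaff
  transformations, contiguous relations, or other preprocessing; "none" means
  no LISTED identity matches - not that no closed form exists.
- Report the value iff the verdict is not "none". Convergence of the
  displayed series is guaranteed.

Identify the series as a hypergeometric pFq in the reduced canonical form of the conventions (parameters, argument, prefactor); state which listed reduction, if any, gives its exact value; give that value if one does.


Canonical form: C = 7/4 times 1F2 with upper {-11}, lower {-5/6, -1/2}, x = -9. Verdict: terminating. (-11)_k vanishes past k = 11, leaving a 12-term sum, computed directly. Its exact value is 4797990757960454061163441037/132688782466177437500.

First insight: t_0 being 7/4, the factor k^2 + 1 cancels (top and bottom), leaving C = 7/4.
Step ratio: r(k) = (-9) * (k-11) / [(k-5/6) (k-1/2) (k+1)] ; factor over Q: parameters, x = (-9), and C = 7/4.


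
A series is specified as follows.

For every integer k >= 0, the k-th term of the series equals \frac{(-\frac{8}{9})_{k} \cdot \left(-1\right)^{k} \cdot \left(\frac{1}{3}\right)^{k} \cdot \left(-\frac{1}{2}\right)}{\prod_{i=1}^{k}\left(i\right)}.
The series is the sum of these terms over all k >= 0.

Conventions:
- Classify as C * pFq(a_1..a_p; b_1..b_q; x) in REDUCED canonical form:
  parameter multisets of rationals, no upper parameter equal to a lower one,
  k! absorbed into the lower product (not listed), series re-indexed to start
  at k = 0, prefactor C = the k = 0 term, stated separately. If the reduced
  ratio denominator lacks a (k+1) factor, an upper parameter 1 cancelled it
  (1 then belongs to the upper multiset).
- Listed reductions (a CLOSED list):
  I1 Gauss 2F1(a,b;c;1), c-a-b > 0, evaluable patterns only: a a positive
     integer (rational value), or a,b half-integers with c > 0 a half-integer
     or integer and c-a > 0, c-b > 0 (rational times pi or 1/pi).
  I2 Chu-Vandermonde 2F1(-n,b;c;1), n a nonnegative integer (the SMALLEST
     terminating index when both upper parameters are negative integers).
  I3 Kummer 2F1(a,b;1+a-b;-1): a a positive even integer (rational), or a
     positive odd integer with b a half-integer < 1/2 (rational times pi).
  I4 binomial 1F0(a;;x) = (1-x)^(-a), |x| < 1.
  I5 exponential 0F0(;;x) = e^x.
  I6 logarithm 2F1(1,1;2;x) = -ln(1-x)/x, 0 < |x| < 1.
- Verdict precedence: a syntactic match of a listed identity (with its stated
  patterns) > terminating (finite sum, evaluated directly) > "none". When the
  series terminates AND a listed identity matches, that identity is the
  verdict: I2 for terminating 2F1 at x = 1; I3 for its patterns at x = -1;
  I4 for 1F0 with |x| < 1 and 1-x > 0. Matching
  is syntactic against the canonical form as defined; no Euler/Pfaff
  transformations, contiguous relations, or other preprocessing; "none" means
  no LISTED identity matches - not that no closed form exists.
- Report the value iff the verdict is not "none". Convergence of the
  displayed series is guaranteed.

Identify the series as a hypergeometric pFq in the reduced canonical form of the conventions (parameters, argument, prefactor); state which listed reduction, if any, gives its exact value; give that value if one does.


Reduced: x = -\frac{1}{3}, 1F0, upper = {-\frac{8}{9}}, lower = {-}, C = -\frac{1}{2}. Verdict (x = -\frac{1}{3}): the binomial series (I4) applies (the 1F0 binomial series: exponent 8/9, x = -\frac{1}{3}). Sum: \left(-\frac{1}{2}\right) \cdot \left(\frac{4}{3}\right)^{\frac{8}{9}}.

First insight: x = -\frac{1}{3} and the (-1)^k factor (prefactor -1/2) folds into the argument's sign.
Ratio: r(k) = -\frac{1}{3} * (k-\frac{8}{9}) / [(k+1)] - rational in k. x = -\frac{1}{3}; t_0 = -\frac{1}{2}; negate the roots.


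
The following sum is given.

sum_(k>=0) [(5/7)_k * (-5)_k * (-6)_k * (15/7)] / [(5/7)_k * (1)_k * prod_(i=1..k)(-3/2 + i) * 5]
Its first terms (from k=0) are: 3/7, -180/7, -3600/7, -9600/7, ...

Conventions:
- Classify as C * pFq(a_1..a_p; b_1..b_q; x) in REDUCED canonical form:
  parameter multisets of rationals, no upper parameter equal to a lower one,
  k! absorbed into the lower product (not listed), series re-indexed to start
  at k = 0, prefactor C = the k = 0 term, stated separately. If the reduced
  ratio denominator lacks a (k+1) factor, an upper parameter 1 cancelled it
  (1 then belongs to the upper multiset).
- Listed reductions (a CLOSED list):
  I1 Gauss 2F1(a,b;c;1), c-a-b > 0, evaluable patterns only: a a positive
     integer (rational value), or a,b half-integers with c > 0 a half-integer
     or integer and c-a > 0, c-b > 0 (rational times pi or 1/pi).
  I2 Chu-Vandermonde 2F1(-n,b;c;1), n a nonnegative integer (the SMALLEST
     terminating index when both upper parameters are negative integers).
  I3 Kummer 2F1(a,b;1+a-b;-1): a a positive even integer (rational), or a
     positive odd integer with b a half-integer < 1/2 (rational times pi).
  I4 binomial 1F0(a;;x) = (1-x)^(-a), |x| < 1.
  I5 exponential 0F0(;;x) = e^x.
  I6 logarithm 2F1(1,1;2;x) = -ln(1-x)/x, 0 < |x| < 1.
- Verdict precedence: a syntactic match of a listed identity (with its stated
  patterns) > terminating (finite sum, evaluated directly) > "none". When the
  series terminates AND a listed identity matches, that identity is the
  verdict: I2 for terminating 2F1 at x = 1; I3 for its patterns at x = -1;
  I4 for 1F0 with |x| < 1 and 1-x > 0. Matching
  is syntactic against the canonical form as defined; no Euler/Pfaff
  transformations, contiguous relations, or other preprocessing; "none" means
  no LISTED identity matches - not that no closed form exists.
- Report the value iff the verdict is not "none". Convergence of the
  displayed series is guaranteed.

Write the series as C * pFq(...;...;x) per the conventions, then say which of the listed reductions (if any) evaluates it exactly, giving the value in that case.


At argument 1: a 2F1 with upper {-6, -5}, lower {-1/2}, scaled by C = 3/7. Verdict: Chu-Vandermonde (I2) applies (terminating 2F1 at x = 1 with n = 5, b = -6, c = -1/2). Exact value: -138567/49.

Key observation: x = 1 and the parameter 5/7 appears in both the upper and lower lists and cancels.
Term ratio: r(k) = 1 * (k-6) (k-5) / [(k-1/2) (k+1)] - rational; roots negated = parameters, x = 1, C = 3/7.


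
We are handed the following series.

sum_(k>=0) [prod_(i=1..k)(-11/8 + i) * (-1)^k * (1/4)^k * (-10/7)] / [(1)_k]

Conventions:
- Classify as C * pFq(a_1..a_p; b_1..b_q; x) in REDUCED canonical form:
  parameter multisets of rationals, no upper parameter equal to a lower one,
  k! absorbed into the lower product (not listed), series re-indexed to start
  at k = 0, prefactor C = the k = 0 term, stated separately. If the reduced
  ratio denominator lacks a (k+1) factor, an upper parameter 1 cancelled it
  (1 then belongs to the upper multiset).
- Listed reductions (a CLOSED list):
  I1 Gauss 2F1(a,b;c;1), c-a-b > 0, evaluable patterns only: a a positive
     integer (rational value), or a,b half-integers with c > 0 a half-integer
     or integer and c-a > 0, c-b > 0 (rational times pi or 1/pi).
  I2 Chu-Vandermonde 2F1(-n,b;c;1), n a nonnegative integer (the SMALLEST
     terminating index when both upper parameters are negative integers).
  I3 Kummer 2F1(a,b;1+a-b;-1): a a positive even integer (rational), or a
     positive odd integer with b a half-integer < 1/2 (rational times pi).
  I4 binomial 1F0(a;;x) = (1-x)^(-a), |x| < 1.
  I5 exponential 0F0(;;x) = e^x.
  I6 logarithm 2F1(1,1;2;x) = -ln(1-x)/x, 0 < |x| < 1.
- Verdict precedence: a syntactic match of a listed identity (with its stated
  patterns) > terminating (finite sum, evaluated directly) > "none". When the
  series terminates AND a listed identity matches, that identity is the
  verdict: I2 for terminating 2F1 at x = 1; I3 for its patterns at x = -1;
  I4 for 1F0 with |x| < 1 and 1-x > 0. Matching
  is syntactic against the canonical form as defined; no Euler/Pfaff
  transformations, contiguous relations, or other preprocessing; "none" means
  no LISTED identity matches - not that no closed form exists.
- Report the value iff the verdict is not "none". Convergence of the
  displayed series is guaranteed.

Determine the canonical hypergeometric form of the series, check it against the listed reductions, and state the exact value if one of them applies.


Classification (C = -10/7): 1F0 with upper {-3/8}, lower {-}, argument x = -1/4. Verdict: the I4 binomial reduction applies (the 1F0 binomial series: exponent 3/8, x = -1/4). Exact value: (-10/7) * (5/4)^(3/8).

Structural cue: x = (-1/4) and (1)_k (prefactor -10/7) is k! itself.
Consecutive-term ratio: r(k) = (-1/4) * (k-3/8) / [(k+1)] - rational in k, leading ratio (-1/4); with t_0 = -10/7, classification follows.


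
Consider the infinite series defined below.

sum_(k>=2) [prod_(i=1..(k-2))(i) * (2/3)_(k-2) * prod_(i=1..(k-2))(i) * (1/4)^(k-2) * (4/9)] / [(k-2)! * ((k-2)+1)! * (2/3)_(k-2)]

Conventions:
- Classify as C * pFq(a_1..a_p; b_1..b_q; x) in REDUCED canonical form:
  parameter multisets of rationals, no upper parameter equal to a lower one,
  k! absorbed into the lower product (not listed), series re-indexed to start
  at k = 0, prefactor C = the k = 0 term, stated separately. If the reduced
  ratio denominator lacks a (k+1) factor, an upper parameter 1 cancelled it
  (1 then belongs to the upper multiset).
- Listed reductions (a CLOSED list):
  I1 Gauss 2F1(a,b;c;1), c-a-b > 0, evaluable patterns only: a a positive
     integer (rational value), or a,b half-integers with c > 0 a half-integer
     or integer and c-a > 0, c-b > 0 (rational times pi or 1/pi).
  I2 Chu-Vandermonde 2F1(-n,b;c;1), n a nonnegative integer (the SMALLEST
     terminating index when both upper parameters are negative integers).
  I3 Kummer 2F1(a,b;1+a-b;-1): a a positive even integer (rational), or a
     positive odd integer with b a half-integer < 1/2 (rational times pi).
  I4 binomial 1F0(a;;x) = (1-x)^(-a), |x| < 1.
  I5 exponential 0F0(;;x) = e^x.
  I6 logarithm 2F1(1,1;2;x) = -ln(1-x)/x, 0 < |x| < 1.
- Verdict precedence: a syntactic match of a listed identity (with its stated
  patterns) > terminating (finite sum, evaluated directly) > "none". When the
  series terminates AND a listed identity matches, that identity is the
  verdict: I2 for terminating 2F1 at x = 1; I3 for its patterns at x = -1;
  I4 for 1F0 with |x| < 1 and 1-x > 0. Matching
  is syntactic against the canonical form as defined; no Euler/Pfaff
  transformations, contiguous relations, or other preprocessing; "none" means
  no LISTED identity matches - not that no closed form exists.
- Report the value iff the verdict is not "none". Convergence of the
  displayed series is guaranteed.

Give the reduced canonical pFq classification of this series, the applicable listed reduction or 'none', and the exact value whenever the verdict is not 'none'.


Canonical form: C = 4/9 times 2F1 with upper {1, 1}, lower {2}, x = 1/4. Verdict: logarithm (I6) matches (the logarithm: parameters (1,1;2), x = 1/4). Its exact value is (-16/9) * ln(3/4).

The tell: with t_0 = 4/9, the running product (C = 4/9, x = 1/4) telescopes to a rising factorial.
Term ratio: r(k) = (1/4) * (k+1) (k+1) / [(k+2) (k+1)] - poly over poly, x = (1/4) from leading terms; C = 4/9 at k = 0.


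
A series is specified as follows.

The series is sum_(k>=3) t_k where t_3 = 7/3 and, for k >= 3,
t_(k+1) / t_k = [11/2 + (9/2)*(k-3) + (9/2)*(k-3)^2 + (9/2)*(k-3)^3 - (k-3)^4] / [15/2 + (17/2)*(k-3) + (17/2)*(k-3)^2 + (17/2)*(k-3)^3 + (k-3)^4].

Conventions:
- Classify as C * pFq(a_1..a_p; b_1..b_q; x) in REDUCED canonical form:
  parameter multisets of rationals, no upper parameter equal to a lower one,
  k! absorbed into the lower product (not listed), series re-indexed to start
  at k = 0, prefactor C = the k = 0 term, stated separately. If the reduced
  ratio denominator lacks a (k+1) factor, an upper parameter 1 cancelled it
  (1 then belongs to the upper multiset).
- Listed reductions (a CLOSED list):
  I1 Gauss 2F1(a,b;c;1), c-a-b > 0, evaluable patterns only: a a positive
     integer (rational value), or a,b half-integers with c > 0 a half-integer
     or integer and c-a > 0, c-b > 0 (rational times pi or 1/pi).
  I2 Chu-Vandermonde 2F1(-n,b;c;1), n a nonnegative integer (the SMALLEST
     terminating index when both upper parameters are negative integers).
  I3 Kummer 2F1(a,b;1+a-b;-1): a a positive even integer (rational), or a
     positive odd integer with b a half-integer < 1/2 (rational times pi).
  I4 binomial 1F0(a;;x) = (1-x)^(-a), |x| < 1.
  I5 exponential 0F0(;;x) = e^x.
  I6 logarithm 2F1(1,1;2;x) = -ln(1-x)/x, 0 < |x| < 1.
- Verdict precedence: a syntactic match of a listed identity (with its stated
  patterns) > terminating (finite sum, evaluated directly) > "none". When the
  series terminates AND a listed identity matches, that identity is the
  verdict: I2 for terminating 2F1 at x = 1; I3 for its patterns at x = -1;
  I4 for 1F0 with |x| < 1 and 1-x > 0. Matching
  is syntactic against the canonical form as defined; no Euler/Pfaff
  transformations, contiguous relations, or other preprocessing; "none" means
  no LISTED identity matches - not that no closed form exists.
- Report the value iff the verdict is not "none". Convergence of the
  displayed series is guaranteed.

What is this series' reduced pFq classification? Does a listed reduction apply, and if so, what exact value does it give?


Prefactor 7/3, argument -1: 2F1 with upper {-11/2, 1} over lower {15/2}. Verdict: the Kummer evaluation I3 applies (x = -1; c = 15/2 equals 1+a-b for upper {-11/2, 1}: listed pattern). Value: (7007/4096) * pi.

Structural cue: t_0 = 7/3 here, and cancel k^2 + 1 from the displayed ratio first; then prefactor 7/3.
Term ratio: r(k) = (-1) * (k-11/2) (k+1) / [(k+15/2) (k+1)] - rational in k, leading ratio (-1); with t_0 = 7/3, classification follows.


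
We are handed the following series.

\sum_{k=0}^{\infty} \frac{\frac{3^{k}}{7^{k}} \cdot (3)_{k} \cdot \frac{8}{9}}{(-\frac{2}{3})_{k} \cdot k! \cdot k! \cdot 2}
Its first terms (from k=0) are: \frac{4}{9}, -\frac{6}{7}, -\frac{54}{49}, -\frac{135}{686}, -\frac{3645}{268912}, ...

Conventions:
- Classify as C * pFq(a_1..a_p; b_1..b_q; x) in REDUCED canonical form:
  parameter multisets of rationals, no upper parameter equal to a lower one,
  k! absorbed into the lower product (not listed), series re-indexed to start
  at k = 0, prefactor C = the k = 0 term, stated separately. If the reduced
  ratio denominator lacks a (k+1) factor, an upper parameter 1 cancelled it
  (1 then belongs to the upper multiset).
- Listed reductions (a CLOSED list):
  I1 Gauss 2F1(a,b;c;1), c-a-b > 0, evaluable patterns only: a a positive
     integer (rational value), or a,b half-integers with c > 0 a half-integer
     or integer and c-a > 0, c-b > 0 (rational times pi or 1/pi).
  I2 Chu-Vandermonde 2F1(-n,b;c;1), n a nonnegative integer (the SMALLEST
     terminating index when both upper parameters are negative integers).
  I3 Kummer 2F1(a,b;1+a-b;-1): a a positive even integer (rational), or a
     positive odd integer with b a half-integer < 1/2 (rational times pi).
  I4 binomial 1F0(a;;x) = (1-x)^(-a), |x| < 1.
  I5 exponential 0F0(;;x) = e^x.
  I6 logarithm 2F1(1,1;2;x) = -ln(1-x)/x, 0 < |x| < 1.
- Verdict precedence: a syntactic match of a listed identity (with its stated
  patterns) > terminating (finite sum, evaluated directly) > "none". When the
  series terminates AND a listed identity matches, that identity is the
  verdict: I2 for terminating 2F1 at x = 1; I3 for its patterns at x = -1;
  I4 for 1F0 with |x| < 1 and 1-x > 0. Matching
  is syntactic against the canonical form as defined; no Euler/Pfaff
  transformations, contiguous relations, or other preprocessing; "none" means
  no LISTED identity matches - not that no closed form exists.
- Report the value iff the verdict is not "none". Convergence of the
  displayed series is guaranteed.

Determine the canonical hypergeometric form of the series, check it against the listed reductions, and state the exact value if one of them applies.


Structural cue: x = \frac{3}{7} and the two geometric factors (prefactor 4/9) combine into one argument.
Consecutive-term ratio: r(k) = \frac{3}{7} * (k+3) / [(k-\frac{2}{3}) (k+1) (k+1)] - poly over poly, x = \frac{3}{7} from leading terms; C = \frac{4}{9} at k = 0.

This is \frac{4}{9} * 1F2(3; -\frac{2}{3}, 1; \frac{3}{7}) in reduced canonical form. Verdict: none. No listed pattern accepts 1F2(3; -\frac{2}{3}, 1; \frac{3}{7}).


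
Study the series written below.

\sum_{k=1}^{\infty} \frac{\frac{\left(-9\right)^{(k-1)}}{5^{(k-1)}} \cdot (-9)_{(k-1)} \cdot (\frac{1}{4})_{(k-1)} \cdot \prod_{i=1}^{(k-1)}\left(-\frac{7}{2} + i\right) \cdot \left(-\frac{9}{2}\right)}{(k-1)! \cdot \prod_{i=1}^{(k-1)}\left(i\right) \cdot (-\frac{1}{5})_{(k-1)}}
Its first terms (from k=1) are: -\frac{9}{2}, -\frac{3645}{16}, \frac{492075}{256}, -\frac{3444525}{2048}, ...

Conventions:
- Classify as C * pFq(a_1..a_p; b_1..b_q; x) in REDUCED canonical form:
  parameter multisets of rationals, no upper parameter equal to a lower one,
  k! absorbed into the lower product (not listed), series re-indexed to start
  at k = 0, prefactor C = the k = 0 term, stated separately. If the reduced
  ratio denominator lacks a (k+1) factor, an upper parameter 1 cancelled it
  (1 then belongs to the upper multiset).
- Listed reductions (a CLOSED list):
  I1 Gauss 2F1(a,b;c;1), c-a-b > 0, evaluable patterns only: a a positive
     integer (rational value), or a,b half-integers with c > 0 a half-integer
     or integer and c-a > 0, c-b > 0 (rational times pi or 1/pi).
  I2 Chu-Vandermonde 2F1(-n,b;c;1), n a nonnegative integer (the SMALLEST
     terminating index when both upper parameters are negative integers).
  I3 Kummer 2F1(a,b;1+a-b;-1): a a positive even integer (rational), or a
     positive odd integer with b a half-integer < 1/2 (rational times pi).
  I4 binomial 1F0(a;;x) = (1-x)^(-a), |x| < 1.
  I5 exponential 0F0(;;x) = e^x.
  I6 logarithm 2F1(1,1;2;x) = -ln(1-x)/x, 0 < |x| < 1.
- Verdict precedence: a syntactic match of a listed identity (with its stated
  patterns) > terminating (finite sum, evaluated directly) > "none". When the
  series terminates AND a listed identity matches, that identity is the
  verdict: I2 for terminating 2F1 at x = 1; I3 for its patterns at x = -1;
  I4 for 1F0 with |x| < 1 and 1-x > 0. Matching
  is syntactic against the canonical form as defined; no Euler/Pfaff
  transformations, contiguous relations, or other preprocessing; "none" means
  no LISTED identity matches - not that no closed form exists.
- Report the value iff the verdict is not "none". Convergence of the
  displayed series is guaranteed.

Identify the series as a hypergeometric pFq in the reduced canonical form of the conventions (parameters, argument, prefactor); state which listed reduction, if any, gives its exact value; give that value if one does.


At argument -\frac{9}{5}: a 3F2 with upper {-9, -\frac{5}{2}, \frac{1}{4}}, lower {-\frac{1}{5}, 1}, scaled by C = -\frac{9}{2}. Verdict: terminating (-9 upstairs). 10 nonzero terms in all; added directly. Hence: -\frac{3354992648649253053}{2423323627618304}.

Structural cue: from the first term -\frac{9}{2}: the two geometric factors (C = -9/2, x = -9/5) combine into one argument.
Consecutive-term ratio: r(k) = -\frac{9}{5} * (k-9) (k-\frac{5}{2}) (k+\frac{1}{4}) / [(k-\frac{1}{5}) (k+1) (k+1)] - poly over poly, x = -\frac{9}{5} from leading terms; C = -\frac{9}{2} at k = 0.


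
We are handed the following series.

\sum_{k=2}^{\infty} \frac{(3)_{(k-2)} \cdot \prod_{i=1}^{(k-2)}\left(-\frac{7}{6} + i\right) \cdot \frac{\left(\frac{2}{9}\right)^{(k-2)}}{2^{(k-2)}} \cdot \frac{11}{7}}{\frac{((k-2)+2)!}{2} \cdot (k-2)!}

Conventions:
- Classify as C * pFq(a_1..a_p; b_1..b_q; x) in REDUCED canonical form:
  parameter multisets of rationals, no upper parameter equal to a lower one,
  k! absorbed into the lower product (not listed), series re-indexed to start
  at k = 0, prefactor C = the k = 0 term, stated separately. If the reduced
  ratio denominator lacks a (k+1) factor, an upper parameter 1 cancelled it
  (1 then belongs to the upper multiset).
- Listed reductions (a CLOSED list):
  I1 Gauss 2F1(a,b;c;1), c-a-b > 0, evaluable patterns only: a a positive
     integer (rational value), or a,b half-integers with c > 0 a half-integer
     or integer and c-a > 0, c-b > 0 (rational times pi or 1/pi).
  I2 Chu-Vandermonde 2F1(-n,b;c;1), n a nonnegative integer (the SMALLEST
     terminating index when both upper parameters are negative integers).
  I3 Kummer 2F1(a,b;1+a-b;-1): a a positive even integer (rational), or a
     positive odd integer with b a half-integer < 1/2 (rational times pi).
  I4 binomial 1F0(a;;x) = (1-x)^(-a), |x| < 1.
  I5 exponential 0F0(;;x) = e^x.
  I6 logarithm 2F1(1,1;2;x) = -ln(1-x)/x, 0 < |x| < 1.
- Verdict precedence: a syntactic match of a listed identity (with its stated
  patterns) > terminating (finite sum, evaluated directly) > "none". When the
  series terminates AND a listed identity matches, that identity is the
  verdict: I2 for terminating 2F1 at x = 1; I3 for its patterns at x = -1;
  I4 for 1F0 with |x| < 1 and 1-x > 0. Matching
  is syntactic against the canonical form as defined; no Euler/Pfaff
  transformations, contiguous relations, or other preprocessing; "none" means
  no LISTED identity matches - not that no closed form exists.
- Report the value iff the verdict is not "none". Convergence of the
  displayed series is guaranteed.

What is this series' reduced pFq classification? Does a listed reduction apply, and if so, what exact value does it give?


x = \frac{1}{9} here; the reduced form reads 1F0, upper {-\frac{1}{6}}, lower {-}, C = \frac{11}{7}. Verdict: binomial (I4) fires (the 1F0 binomial series: exponent 1/6, x = \frac{1}{9}). Exact value: \frac{11}{7} \cdot \left(\frac{8}{9}\right)^{\frac{1}{6}}.

First insight: t_0 = \frac{11}{7} here, and the two k-th powers (C = 11/7, x = 1/9) combine into one argument.
Consecutive-term ratio: r(k) = \frac{1}{9} * (k-\frac{1}{6}) / [(k+1)] - rational; roots negated = parameters, x = \frac{1}{9}, C = \frac{11}{7}.


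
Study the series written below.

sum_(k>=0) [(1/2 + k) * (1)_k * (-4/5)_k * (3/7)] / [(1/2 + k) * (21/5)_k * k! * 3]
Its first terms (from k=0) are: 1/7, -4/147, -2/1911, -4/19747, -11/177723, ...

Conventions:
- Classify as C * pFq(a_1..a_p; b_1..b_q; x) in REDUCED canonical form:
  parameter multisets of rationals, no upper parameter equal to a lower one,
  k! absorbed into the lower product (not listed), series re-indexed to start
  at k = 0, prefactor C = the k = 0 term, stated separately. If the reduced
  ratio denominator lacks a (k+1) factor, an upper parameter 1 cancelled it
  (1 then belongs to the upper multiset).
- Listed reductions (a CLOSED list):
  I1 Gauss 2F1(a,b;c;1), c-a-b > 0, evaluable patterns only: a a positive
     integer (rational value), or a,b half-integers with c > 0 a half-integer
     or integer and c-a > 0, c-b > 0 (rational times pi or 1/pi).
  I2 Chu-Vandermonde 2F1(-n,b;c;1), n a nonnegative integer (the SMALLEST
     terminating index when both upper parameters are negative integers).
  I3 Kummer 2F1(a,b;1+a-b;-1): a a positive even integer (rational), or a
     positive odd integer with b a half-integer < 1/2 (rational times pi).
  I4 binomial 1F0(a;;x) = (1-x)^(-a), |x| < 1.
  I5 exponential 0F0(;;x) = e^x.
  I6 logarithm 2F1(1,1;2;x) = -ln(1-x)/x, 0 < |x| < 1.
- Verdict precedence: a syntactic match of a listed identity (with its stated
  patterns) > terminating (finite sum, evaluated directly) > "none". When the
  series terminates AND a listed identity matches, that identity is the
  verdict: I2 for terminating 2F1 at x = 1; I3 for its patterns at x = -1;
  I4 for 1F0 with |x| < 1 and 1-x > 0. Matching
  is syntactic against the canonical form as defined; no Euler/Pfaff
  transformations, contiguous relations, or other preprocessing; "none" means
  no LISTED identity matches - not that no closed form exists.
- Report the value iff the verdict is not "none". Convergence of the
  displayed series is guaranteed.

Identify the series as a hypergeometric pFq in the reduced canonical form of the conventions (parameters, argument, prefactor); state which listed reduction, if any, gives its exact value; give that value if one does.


Prefactor 1/7, argument 1: 2F1 with upper {-4/5, 1} over lower {21/5}. Verdict (x = 1): the Gauss summation I1 applies (x = 1: the Gamma ratio telescopes since c-a-b = 4 > 0 and a = 1 in Z>0). Sum: 4/35.

Key observation: with t_0 = 1/7, the constant factors (C = 1/7, x = 1) combine into one prefactor.
Consecutive-term ratio: r(k) = 1 * (k-4/5) (k+1) / [(k+21/5) (k+1)] - rational in k. x = 1; t_0 = 1/7; negate the roots.
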